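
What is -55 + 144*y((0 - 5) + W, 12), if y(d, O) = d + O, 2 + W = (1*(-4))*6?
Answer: -2791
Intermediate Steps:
W = -26 (W = -2 + (1*(-4))*6 = -2 - 4*6 = -2 - 24 = -26)
y(d, O) = O + d
-55 + 144*y((0 - 5) + W, 12) = -55 + 144*(12 + ((0 - 5) - 26)) = -55 + 144*(12 + (-5 - 26)) = -55 + 144*(12 - 31) = -55 + 144*(-19) = -55 - 2736 = -2791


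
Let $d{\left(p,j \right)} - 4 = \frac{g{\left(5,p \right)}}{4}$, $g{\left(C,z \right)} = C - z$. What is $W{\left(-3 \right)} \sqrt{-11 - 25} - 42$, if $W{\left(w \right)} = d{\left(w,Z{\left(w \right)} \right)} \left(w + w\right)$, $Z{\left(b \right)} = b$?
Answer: $-42 - 216 i \approx -42.0 - 216.0 i$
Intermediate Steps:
$d{\left(p,j \right)} = \frac{21}{4} - \frac{p}{4}$ ($d{\left(p,j \right)} = 4 + \frac{5 - p}{4} = 4 + \left(5 - p\right) \frac{1}{4} = 4 - \left(- \frac{5}{4} + \frac{p}{4}\right) = \frac{21}{4} - \frac{p}{4}$)
$W{\left(w \right)} = 2 w \left(\frac{21}{4} - \frac{w}{4}\right)$ ($W{\left(w \right)} = \left(\frac{21}{4} - \frac{w}{4}\right) \left(w + w\right) = \left(\frac{21}{4} - \frac{w}{4}\right) 2 w = 2 w \left(\frac{21}{4} - \frac{w}{4}\right)$)
$W{\left(-3 \right)} \sqrt{-11 - 25} - 42 = \frac{1}{2} \left(-3\right) \left(21 - -3\right) \sqrt{-11 - 25} - 42 = \frac{1}{2} \left(-3\right) \left(21 + 3\right) \sqrt{-36} - 42 = \frac{1}{2} \left(-3\right) 24 \cdot 6 i - 42 = - 36 \cdot 6 i - 42 = - 216 i - 42 = -42 - 216 i$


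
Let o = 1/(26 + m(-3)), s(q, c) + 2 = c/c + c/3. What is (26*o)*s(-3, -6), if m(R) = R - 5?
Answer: -13/3 ≈ -4.3333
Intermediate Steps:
s(q, c) = -1 + c/3 (s(q, c) = -2 + (c/c + c/3) = -2 + (1 + c*(1/3)) = -2 + (1 + c/3) = -1 + c/3)
m(R) = -5 + R
o = 1/18 (o = 1/(26 + (-5 - 3)) = 1/(26 - 8) = 1/18 ≈ 0.055556)
(26*o)*s(-3, -6) = (26*(1/18))*(-1 + (1/3)*(-6)) = 13*(-1 - 2)/9 = (13/9)*(-3) = -13/3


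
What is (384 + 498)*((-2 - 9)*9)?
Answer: -87318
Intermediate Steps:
(384 + 498)*((-2 - 9)*9) = 882*(-11*9) = 882*(-99) = -87318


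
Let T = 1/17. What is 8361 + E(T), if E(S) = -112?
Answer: 8249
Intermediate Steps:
T = 1/17 ≈ 0.058824
8361 + E(T) = 8361 - 112 = 8249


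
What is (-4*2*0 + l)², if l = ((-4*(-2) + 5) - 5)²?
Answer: 4096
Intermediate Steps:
l = 64 (l = ((8 + 5) - 5)² = (13 - 5)² = 8² = 64)
(-4*2*0 + l)² = (-4*2*0 + 64)² = (-8*0 + 64)² = (0 + 64)² = 64² = 4096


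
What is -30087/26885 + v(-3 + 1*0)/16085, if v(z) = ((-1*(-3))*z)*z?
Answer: -19328940/17297809 ≈ -1.1174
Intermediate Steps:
v(z) = 3*z**2 (v(z) = (3*z)*z = 3*z**2)
-30087/26885 + v(-3 + 1*0)/16085 = -30087/26885 + (3*(-3 + 1*0)**2)/16085 = -30087*1/26885 + (3*(-3 + 0)**2)*(1/16085) = -30087/26885 + (3*(-3)**2)*(1/16085) = -30087/26885 + (3*9)*(1/16085) = -30087/26885 + 27*(1/16085) = -30087/26885 + 27/16085 = -19328940/17297809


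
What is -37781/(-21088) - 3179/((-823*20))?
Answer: 172228503/86777120 ≈ 1.9847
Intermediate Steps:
-37781/(-21088) - 3179/((-823*20)) = -37781*(-1/21088) - 3179/(-16460) = 37781/21088 - 3179*(-1/16460) = 37781/21088 + 3179/16460 = 172228503/86777120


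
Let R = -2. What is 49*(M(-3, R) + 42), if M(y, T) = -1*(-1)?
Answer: 2107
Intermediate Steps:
M(y, T) = 1
49*(M(-3, R) + 42) = 49*(1 + 42) = 49*43 = 2107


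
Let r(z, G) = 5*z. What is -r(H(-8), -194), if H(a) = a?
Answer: 40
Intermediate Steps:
-r(H(-8), -194) = -5*(-8) = -1*(-40) = 40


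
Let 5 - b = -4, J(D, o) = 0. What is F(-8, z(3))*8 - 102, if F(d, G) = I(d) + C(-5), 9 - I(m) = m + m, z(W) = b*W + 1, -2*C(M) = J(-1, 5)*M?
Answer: 98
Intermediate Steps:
C(M) = 0 (C(M) = -0*M = -½*0 = 0)
b = 9 (b = 5 - 1*(-4) = 5 + 4 = 9)
z(W) = 1 + 9*W (z(W) = 9*W + 1 = 1 + 9*W)
I(m) = 9 - 2*m (I(m) = 9 - (m + m) = 9 - 2*m)
F(d, G) = 9 - 2*d (F(d, G) = (9 - 2*d) + 0 = 9 - 2*d)
F(-8, z(3))*8 - 102 = (9 - 2*(-8))*8 - 102 = (9 + 16)*8 - 102 = 25*8 - 102 = 200 - 102 = 98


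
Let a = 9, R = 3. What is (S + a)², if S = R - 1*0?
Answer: 144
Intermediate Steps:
S = 3 (S = 3 - 1*0 = 3 + 0 = 3)
(S + a)² = (3 + 9)² = 12² = 144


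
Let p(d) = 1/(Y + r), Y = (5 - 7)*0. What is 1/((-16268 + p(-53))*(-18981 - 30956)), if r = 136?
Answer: 136/110482965839 ≈ 1.2310e-9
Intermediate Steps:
Y = 0 (Y = -2*0 = 0)
p(d) = 1/136 (p(d) = 1/(0 + 136) = 1/136)
1/((-16268 + p(-53))*(-18981 - 30956)) = 1/((-16268 + 1/136)*(-18981 - 30956)) = 1/(-2212447/136*(-49937)) = 1/(110482965839/136) = 136/110482965839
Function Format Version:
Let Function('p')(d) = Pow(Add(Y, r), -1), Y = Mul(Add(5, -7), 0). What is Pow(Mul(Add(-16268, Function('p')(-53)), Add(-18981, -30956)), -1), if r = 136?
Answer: Rational(136, 110482965839) ≈ 1.2310e-9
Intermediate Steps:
Y = 0 (Y = Mul(-2, 0) = 0)
Function('p')(d) = Rational(1, 136) (Function('p')(d) = Pow(Add(0, 136), -1) = Pow(136, -1) = Rational(1, 136))
Pow(Mul(Add(-16268, Function('p')(-53)), Add(-18981, -30956)), -1) = Pow(Mul(Add(-16268, Rational(1, 136)), Add(-18981, -30956)), -1) = Pow(Mul(Rational(-2212447, 136), -49937), -1) = Pow(Rational(110482965839, 136), -1) = Rational(136, 110482965839)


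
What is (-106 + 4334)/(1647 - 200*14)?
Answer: -4228/1153 ≈ -3.6670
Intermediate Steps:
(-106 + 4334)/(1647 - 200*14) = 4228/(1647 - 2800) = 4228/(-1153) = 4228*(-1/1153) = -4228/1153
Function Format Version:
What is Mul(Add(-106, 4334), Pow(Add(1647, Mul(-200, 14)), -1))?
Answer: Rational(-4228, 1153) ≈ -3.6670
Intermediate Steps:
Mul(Add(-106, 4334), Pow(Add(1647, Mul(-200, 14)), -1)) = Mul(4228, Pow(Add(1647, -2800), -1)) = Mul(4228, Pow(-1153, -1)) = Mul(4228, Rational(-1, 1153)) = Rational(-4228, 1153)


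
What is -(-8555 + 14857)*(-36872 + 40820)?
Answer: -24880296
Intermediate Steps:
-(-8555 + 14857)*(-36872 + 40820) = -6302*3948 = -1*24880296 = -24880296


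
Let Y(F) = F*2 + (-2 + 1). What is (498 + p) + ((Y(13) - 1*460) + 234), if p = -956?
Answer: -659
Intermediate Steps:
Y(F) = -1 + 2*F (Y(F) = 2*F - 1 = -1 + 2*F)
(498 + p) + ((Y(13) - 1*460) + 234) = (498 - 956) + (((-1 + 2*13) - 1*460) + 234) = -458 + (((-1 + 26) - 460) + 234) = -458 + ((25 - 460) + 234) = -458 + (-435 + 234) = -458 - 201 = -659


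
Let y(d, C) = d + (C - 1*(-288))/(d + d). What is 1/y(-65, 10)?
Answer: -65/4374 ≈ -0.014861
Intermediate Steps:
y(d, C) = d + (288 + C)/(2*d) (y(d, C) = d + (C + 288)/((2*d)) = d + (288 + C)*(1/(2*d)) = d + (288 + C)/(2*d))
1/y(-65, 10) = 1/((144 + (-65)² + (½)*10)/(-65)) = 1/(-(144 + 4225 + 5)/65) = 1/(-1/65*4374) = 1/(-4374/65) = -65/4374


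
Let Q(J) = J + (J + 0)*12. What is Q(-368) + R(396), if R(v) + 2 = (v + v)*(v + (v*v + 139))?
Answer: 124617206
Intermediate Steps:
Q(J) = 13*J (Q(J) = J + J*12 = J + 12*J = 13*J)
R(v) = -2 + 2*v*(139 + v + v²) (R(v) = -2 + (v + v)*(v + (v*v + 139)) = -2 + (2*v)*(v + (v² + 139)) = -2 + (2*v)*(v + (139 + v²)) = -2 + (2*v)*(139 + v + v²) = -2 + 2*v*(139 + v + v²))
Q(-368) + R(396) = 13*(-368) + (-2 + 2*396² + 2*396³ + 278*396) = -4784 + (-2 + 2*156816 + 2*62099136 + 110088) = -4784 + (-2 + 313632 + 124198272 + 110088) = -4784 + 124621990 = 124617206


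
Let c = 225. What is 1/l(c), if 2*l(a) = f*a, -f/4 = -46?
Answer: 1/20700 ≈ 4.8309e-5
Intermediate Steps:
f = 184 (f = -4*(-46) = 184)
l(a) = 92*a (l(a) = (184*a)/2 = 92*a)
1/l(c) = 1/(92*225) = 1/20700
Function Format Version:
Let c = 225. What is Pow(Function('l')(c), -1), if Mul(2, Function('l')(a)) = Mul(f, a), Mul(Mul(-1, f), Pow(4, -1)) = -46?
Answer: Rational(1, 20700) ≈ 4.8309e-5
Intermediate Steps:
f = 184 (f = Mul(-4, -46) = 184)
Function('l')(a) = Mul(92, a) (Function('l')(a) = Mul(Rational(1, 2), Mul(184, a)) = Mul(92, a))
Pow(Function('l')(c), -1) = Pow(Mul(92, 225), -1) = Pow(20700, -1) = Rational(1, 20700)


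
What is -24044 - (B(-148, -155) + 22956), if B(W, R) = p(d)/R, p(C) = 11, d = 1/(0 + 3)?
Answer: -7284989/155 ≈ -47000.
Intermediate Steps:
d = 1/3 ≈ 0.33333
B(W, R) = 11/R
-24044 - (B(-148, -155) + 22956) = -24044 - (11/(-155) + 22956) = -24044 - (11*(-1/155) + 22956) = -24044 - (-11/155 + 22956) = -24044 - 1*3558169/155 = -24044 - 3558169/155 = -7284989/155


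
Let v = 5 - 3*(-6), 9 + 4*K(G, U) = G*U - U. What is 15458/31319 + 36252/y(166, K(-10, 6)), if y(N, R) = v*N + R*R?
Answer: 19197271762/2089384447 ≈ 9.1880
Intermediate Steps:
K(G, U) = -9/4 - U/4 + G*U/4 (K(G, U) = -9/4 + (G*U - U)/4 = -9/4 + (-U + G*U)/4 = -9/4 + (-U/4 + G*U/4) = -9/4 - U/4 + G*U/4)
v = 23 (v = 5 + 18 = 23)
y(N, R) = R**2 + 23*N (y(N, R) = 23*N + R*R = 23*N + R**2 = R**2 + 23*N)
15458/31319 + 36252/y(166, K(-10, 6)) = 15458/31319 + 36252/((-9/4 - 1/4*6 + (1/4)*(-10)*6)**2 + 23*166) = 15458*(1/31319) + 36252/((-9/4 - 3/2 - 15)**2 + 3818) = 15458/31319 + 36252/((-75/4)**2 + 3818) = 15458/31319 + 36252/(5625/16 + 3818) = 15458/31319 + 36252/(66713/16) = 15458/31319 + 36252*(16/66713) = 15458/31319 + 580032/66713 = 19197271762/2089384447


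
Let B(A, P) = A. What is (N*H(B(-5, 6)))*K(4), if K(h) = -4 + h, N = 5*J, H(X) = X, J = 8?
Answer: 0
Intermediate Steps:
N = 40 (N = 5*8 = 40)
(N*H(B(-5, 6)))*K(4) = (40*(-5))*(-4 + 4) = -200*0 = 0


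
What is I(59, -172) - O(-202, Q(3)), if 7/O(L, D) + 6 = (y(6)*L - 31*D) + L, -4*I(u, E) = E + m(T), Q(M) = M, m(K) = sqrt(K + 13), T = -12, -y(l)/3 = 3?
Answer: 259379/6068 ≈ 42.745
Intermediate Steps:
y(l) = -9 (y(l) = -3*3 = -9)
m(K) = sqrt(13 + K)
I(u, E) = -1/4 - E/4 (I(u, E) = -(E + sqrt(13 - 12))/4 = -(E + sqrt(1))/4 = -(E + 1)/4 = -(1 + E)/4 = -1/4 - E/4)
O(L, D) = 7/(-6 - 31*D - 8*L) (O(L, D) = 7/(-6 + ((-9*L - 31*D) + L)) = 7/(-6 + ((-31*D - 9*L) + L)) = 7/(-6 + (-31*D - 8*L)) = 7/(-6 - 31*D - 8*L))
I(59, -172) - O(-202, Q(3)) = (-1/4 - 1/4*(-172)) - (-7)/(6 + 8*(-202) + 31*3) = (-1/4 + 43) - (-7)/(6 - 1616 + 93) = 171/4 - (-7)/(-1517) = 171/4 - (-7)*(-1)/1517 = 171/4 - 1*7/1517 = 171/4 - 7/1517 = 259379/6068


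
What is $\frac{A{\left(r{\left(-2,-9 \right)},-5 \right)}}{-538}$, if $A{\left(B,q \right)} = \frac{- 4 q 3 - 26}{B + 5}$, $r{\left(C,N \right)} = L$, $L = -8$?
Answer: $\frac{17}{807} \approx 0.021066$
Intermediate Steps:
$r{\left(C,N \right)} = -8$
$A{\left(B,q \right)} = \frac{-26 - 12 q}{5 + B}$ ($A{\left(B,q \right)} = \frac{- 12 q - 26}{5 + B} = \frac{-26 - 12 q}{5 + B}$)
$\frac{A{\left(r{\left(-2,-9 \right)},-5 \right)}}{-538} = \frac{2 \frac{1}{5 - 8} \left(-13 - -30\right)}{-538} = \frac{2 \left(-13 + 30\right)}{-3} \left(- \frac{1}{538}\right) = 2 \left(- \frac{1}{3}\right) 17 \left(- \frac{1}{538}\right) = \left(- \frac{34}{3}\right) \left(- \frac{1}{538}\right) = \frac{17}{807}$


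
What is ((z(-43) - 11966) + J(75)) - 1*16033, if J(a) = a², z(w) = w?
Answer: -22417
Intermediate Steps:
((z(-43) - 11966) + J(75)) - 1*16033 = ((-43 - 11966) + 75²) - 1*16033 = (-12009 + 5625) - 16033 = -6384 - 16033 = -22417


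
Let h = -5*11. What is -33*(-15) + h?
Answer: 440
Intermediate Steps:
h = -55
-33*(-15) + h = -33*(-15) - 55 = 495 - 55 = 440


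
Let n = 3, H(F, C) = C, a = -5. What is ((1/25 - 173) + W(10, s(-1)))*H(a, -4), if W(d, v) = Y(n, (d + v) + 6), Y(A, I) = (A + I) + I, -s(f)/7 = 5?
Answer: 20796/25 ≈ 831.84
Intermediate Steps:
s(f) = -35 (s(f) = -7*5 = -35)
Y(A, I) = A + 2*I
W(d, v) = 15 + 2*d + 2*v (W(d, v) = 3 + 2*((d + v) + 6) = 3 + 2*(6 + d + v) = 3 + (12 + 2*d + 2*v) = 15 + 2*d + 2*v)
((1/25 - 173) + W(10, s(-1)))*H(a, -4) = ((1/25 - 173) + (15 + 2*10 + 2*(-35)))*(-4) = ((1/25 - 173) + (15 + 20 - 70))*(-4) = (-4324/25 - 35)*(-4) = -5199/25*(-4) = 20796/25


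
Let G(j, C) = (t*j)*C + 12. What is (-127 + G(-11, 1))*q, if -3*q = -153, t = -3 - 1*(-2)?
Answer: -5304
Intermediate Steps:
t = -1 (t = -3 + 2 = -1)
G(j, C) = 12 - C*j (G(j, C) = (-j)*C + 12 = -C*j + 12 = 12 - C*j)
q = 51 (q = -⅓*(-153) = 51)
(-127 + G(-11, 1))*q = (-127 + (12 - 1*1*(-11)))*51 = (-127 + (12 + 11))*51 = (-127 + 23)*51 = -104*51 = -5304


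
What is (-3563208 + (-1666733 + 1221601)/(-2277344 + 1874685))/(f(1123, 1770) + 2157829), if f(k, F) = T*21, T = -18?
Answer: -1434757324940/868717062209 ≈ -1.6516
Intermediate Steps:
f(k, F) = -378 (f(k, F) = -18*21 = -378)
(-3563208 + (-1666733 + 1221601)/(-2277344 + 1874685))/(f(1123, 1770) + 2157829) = (-3563208 + (-1666733 + 1221601)/(-2277344 + 1874685))/(-378 + 2157829) = (-3563208 - 445132/(-402659))/2157451 = (-3563208 - 445132*(-1/402659))*(1/2157451) = (-3563208 + 445132/402659)*(1/2157451) = -1434757324940/402659*1/2157451 = -1434757324940/868717062209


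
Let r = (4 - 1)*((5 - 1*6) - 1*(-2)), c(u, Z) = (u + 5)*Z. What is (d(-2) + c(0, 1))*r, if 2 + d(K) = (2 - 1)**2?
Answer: 12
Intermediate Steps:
c(u, Z) = Z*(5 + u) (c(u, Z) = (5 + u)*Z = Z*(5 + u))
r = 3 (r = 3*((5 - 6) + 2) = 3*(-1 + 2) = 3*1 = 3)
d(K) = -1 (d(K) = -2 + (2 - 1)**2 = -2 + 1**2 = -2 + 1 = -1)
(d(-2) + c(0, 1))*r = (-1 + 1*(5 + 0))*3 = (-1 + 1*5)*3 = (-1 + 5)*3 = 4*3 = 12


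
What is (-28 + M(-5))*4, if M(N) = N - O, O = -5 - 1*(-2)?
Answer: -120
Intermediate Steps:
O = -3 (O = -5 + 2 = -3)
M(N) = 3 + N (M(N) = N - 1*(-3) = N + 3 = 3 + N)
(-28 + M(-5))*4 = (-28 + (3 - 5))*4 = (-28 - 2)*4 = -30*4 = -120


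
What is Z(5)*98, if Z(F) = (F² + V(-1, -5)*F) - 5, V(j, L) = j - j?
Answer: 1960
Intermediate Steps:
V(j, L) = 0
Z(F) = -5 + F² (Z(F) = (F² + 0*F) - 5 = (F² + 0) - 5 = F² - 5 = -5 + F²)
Z(5)*98 = (-5 + 5²)*98 = (-5 + 25)*98 = 20*98 = 1960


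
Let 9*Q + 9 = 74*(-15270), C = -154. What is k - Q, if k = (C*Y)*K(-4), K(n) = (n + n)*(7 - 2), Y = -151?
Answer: -2413817/3 ≈ -8.0461e+5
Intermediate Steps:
K(n) = 10*n (K(n) = (2*n)*5 = 10*n)
Q = -376663/3 (Q = -1 + (74*(-15270))/9 = -1 + (⅑)*(-1129980) = -1 - 376660/3 = -376663/3 ≈ -1.2555e+5)
k = -930160 (k = (-154*(-151))*(10*(-4)) = 23254*(-40) = -930160)
k - Q = -930160 - 1*(-376663/3) = -930160 + 376663/3 = -2413817/3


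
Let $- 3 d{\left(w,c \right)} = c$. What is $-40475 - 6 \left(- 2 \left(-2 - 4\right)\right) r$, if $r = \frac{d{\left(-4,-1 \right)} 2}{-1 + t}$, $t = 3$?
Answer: $-40499$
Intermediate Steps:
$d{\left(w,c \right)} = - \frac{c}{3}$
$r = \frac{1}{3}$ ($r = \frac{\left(- \frac{1}{3}\right) \left(-1\right) 2}{-1 + 3} = \frac{\frac{1}{3} \cdot 2}{2} = \frac{2}{3} \cdot \frac{1}{2} = \frac{1}{3} \approx 0.33333$)
$-40475 - 6 \left(- 2 \left(-2 - 4\right)\right) r = -40475 - 6 \left(- 2 \left(-2 - 4\right)\right) \frac{1}{3} = -40475 - 6 \left(\left(-2\right) \left(-6\right)\right) \frac{1}{3} = -40475 - 6 \cdot 12 \cdot \frac{1}{3} = -40475 - 72 \cdot \frac{1}{3} = -40475 - 24 = -40499$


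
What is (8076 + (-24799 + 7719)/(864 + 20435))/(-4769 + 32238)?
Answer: 171993644/585062231 ≈ 0.29397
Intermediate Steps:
(8076 + (-24799 + 7719)/(864 + 20435))/(-4769 + 32238) = (8076 - 17080/21299)/27469 = (8076 - 17080*1/21299)*(1/27469) = (8076 - 17080/21299)*(1/27469) = (171993644/21299)*(1/27469) = 171993644/585062231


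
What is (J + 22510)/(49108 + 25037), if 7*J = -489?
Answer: 157081/519015 ≈ 0.30265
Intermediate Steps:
J = -489/7 (J = (1/7)*(-489) = -489/7 ≈ -69.857)
(J + 22510)/(49108 + 25037) = (-489/7 + 22510)/(49108 + 25037) = (157081/7)/74145 = (157081/7)*(1/74145) = 157081/519015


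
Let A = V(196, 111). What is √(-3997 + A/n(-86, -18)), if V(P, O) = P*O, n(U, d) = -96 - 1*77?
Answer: I*√123390001/173 ≈ 64.209*I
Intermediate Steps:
n(U, d) = -173 (n(U, d) = -96 - 77 = -173)
V(P, O) = O*P
A = 21756 (A = 111*196 = 21756)
√(-3997 + A/n(-86, -18)) = √(-3997 + 21756/(-173)) = √(-3997 + 21756*(-1/173)) = √(-3997 - 21756/173) = √(-713237/173) = I*√123390001/173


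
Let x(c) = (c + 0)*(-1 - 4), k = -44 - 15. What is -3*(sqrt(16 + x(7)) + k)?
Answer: 177 - 3*I*sqrt(19) ≈ 177.0 - 13.077*I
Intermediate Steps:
k = -59
x(c) = -5*c (x(c) = c*(-5) = -5*c)
-3*(sqrt(16 + x(7)) + k) = -3*(sqrt(16 - 5*7) - 59) = -3*(sqrt(16 - 35) - 59) = -3*(sqrt(-19) - 59) = -3*(I*sqrt(19) - 59) = -3*(-59 + I*sqrt(19)) = 177 - 3*I*sqrt(19)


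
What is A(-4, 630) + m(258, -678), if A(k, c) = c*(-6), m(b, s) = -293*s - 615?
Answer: 194259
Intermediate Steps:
m(b, s) = -615 - 293*s
A(k, c) = -6*c
A(-4, 630) + m(258, -678) = -6*630 + (-615 - 293*(-678)) = -3780 + (-615 + 198654) = -3780 + 198039 = 194259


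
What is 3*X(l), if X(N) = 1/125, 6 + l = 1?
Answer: 3/125 ≈ 0.024000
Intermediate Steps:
l = -5 (l = -6 + 1 = -5)
X(N) = 1/125
3*X(l) = 3*(1/125) = 3/125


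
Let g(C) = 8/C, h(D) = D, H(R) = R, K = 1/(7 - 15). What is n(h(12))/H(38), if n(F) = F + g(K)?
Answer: -26/19 ≈ -1.3684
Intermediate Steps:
K = -⅛ (K = 1/(-8) = -⅛ ≈ -0.12500)
n(F) = -64 + F (n(F) = F + 8/(-⅛) = F + 8*(-8) = F - 64 = -64 + F)
n(h(12))/H(38) = (-64 + 12)/38 = -52*1/38 = -26/19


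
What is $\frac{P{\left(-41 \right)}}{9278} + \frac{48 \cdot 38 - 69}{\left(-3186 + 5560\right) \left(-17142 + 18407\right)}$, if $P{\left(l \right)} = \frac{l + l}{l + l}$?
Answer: $\frac{964300}{1393142729} \approx 0.00069218$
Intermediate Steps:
$P{\left(l \right)} = 1$ ($P{\left(l \right)} = \frac{2 l}{2 l} = 2 l \frac{1}{2 l} = 1$)
$\frac{P{\left(-41 \right)}}{9278} + \frac{48 \cdot 38 - 69}{\left(-3186 + 5560\right) \left(-17142 + 18407\right)} = 1 \cdot \frac{1}{9278} + \frac{48 \cdot 38 - 69}{\left(-3186 + 5560\right) \left(-17142 + 18407\right)} = 1 \cdot \frac{1}{9278} + \frac{1824 - 69}{2374 \cdot 1265} = \frac{1}{9278} + \frac{1755}{3003110} = \frac{1}{9278} + 1755 \cdot \frac{1}{3003110} = \frac{1}{9278} + \frac{351}{600622} = \frac{964300}{1393142729}$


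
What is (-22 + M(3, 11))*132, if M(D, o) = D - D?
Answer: -2904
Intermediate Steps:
M(D, o) = 0
(-22 + M(3, 11))*132 = (-22 + 0)*132 = -22*132 = -2904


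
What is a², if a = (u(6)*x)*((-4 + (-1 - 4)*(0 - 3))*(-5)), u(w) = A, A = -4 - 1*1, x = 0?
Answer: 0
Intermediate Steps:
A = -5 (A = -4 - 1 = -5)
u(w) = -5
a = 0 (a = (-5*0)*((-4 + (-1 - 4)*(0 - 3))*(-5)) = 0*((-4 - 5*(-3))*(-5)) = 0*((-4 + 15)*(-5)) = 0*(11*(-5)) = 0*(-55) = 0)
a² = 0² = 0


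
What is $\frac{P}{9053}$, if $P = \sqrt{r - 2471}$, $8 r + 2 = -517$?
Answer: $\frac{i \sqrt{40574}}{36212} \approx 0.0055625 i$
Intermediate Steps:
$r = - \frac{519}{8}$ ($r = - \frac{1}{4} + \frac{1}{8} \left(-517\right) = - \frac{1}{4} - \frac{517}{8} = - \frac{519}{8} \approx -64.875$)
$P = \frac{i \sqrt{40574}}{4}$ ($P = \sqrt{- \frac{519}{8} - 2471} = \sqrt{- \frac{20287}{8}} = \frac{i \sqrt{40574}}{4} \approx 50.357 i$)
$\frac{P}{9053} = \frac{\frac{1}{4} i \sqrt{40574}}{9053} = \frac{i \sqrt{40574}}{4} \cdot \frac{1}{9053} = \frac{i \sqrt{40574}}{36212}$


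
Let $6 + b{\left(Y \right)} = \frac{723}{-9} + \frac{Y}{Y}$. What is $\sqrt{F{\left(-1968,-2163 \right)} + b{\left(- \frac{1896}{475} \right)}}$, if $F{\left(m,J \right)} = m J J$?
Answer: $\frac{4 i \sqrt{5179175931}}{3} \approx 95955.0 i$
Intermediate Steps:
$b{\left(Y \right)} = - \frac{256}{3}$ ($b{\left(Y \right)} = -6 + \left(\frac{723}{-9} + \frac{Y}{Y}\right) = -6 + \left(723 \left(- \frac{1}{9}\right) + 1\right) = -6 + \left(- \frac{241}{3} + 1\right) = -6 - \frac{238}{3} = - \frac{256}{3}$)
$F{\left(m,J \right)} = m J^{2}$ ($F{\left(m,J \right)} = J m J = m J^{2}$)
$\sqrt{F{\left(-1968,-2163 \right)} + b{\left(- \frac{1896}{475} \right)}} = \sqrt{- 1968 \left(-2163\right)^{2} - \frac{256}{3}} = \sqrt{\left(-1968\right) 4678569 - \frac{256}{3}} = \sqrt{-9207423792 - \frac{256}{3}} = \sqrt{- \frac{27622271632}{3}} = \frac{4 i \sqrt{5179175931}}{3}$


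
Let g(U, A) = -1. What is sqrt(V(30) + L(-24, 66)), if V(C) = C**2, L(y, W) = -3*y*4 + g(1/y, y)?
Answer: sqrt(1187) ≈ 34.453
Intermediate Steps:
L(y, W) = -1 - 12*y (L(y, W) = -3*y*4 - 1 = -12*y - 1 = -1 - 12*y)
sqrt(V(30) + L(-24, 66)) = sqrt(30**2 + (-1 - 12*(-24))) = sqrt(900 + (-1 + 288)) = sqrt(900 + 287) = sqrt(1187)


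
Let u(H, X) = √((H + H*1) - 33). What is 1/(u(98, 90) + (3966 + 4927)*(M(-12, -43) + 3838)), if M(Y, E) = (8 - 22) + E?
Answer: 33624433/1130602494571326 - √163/1130602494571326 ≈ 2.9740e-8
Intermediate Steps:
M(Y, E) = -14 + E
u(H, X) = √(-33 + 2*H) (u(H, X) = √((H + H) - 33) = √(2*H - 33) = √(-33 + 2*H))
1/(u(98, 90) + (3966 + 4927)*(M(-12, -43) + 3838)) = 1/(√(-33 + 2*98) + (3966 + 4927)*((-14 - 43) + 3838)) = 1/(√(-33 + 196) + 8893*(-57 + 3838)) = 1/(√163 + 8893*3781) = 1/(√163 + 33624433) = 1/(33624433 + √163)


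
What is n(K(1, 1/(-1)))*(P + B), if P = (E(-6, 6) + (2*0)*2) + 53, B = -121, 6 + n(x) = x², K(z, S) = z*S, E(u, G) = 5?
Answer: 315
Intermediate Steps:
K(z, S) = S*z
n(x) = -6 + x²
P = 58 (P = (5 + (2*0)*2) + 53 = (5 + 0*2) + 53 = (5 + 0) + 53 = 5 + 53 = 58)
n(K(1, 1/(-1)))*(P + B) = (-6 + (1/(-1))²)*(58 - 121) = (-6 + (-1*1)²)*(-63) = (-6 + (-1)²)*(-63) = (-6 + 1)*(-63) = -5*(-63) = 315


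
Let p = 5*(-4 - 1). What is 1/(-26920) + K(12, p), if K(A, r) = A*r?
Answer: -8076001/26920 ≈ -300.00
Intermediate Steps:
p = -25 (p = 5*(-5) = -25)
1/(-26920) + K(12, p) = 1/(-26920) + 12*(-25) = -1/26920 - 300 = -8076001/26920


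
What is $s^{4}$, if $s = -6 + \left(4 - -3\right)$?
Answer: $1$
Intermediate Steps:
$s = 1$ ($s = -6 + \left(4 + 3\right) = -6 + 7 = 1$)
$s^{4} = 1^{4} = 1$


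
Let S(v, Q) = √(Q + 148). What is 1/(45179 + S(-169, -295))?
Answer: 45179/2041142188 - 7*I*√3/2041142188 ≈ 2.2134e-5 - 5.94e-9*I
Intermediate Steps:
S(v, Q) = √(148 + Q)
1/(45179 + S(-169, -295)) = 1/(45179 + √(148 - 295)) = 1/(45179 + √(-147)) = 1/(45179 + 7*I*√3)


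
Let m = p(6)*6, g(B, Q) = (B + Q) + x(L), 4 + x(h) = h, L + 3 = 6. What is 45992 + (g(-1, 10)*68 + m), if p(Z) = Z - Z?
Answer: 46536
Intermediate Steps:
L = 3 (L = -3 + 6 = 3)
x(h) = -4 + h
g(B, Q) = -1 + B + Q (g(B, Q) = (B + Q) + (-4 + 3) = (B + Q) - 1 = -1 + B + Q)
p(Z) = 0
m = 0 (m = 0*6 = 0)
45992 + (g(-1, 10)*68 + m) = 45992 + ((-1 - 1 + 10)*68 + 0) = 45992 + (8*68 + 0) = 45992 + (544 + 0) = 45992 + 544 = 46536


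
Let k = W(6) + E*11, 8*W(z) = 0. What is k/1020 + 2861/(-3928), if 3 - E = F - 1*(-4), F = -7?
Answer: -221581/333880 ≈ -0.66365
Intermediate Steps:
W(z) = 0 (W(z) = (⅛)*0 = 0)
E = 6 (E = 3 - (-7 - 1*(-4)) = 3 - (-7 + 4) = 3 - 1*(-3) = 3 + 3 = 6)
k = 66 (k = 0 + 6*11 = 0 + 66 = 66)
k/1020 + 2861/(-3928) = 66/1020 + 2861/(-3928) = 66*(1/1020) + 2861*(-1/3928) = 11/170 - 2861/3928 = -221581/333880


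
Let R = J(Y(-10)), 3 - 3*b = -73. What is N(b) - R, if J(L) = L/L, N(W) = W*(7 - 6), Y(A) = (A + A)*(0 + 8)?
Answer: 73/3 ≈ 24.333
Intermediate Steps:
b = 76/3 (b = 1 - ⅓*(-73) = 1 + 73/3 = 76/3 ≈ 25.333)
Y(A) = 16*A (Y(A) = (2*A)*8 = 16*A)
N(W) = W (N(W) = W*1 = W)
J(L) = 1
R = 1
N(b) - R = 76/3 - 1*1 = 76/3 - 1 = 73/3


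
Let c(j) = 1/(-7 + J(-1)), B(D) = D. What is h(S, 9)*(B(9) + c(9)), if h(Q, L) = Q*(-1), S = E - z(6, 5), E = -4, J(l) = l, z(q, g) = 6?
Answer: 355/4 ≈ 88.750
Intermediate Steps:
c(j) = -⅛ (c(j) = 1/(-7 - 1) = 1/(-8) = -⅛)
S = -10 (S = -4 - 1*6 = -4 - 6 = -10)
h(Q, L) = -Q
h(S, 9)*(B(9) + c(9)) = (-1*(-10))*(9 - ⅛) = 10*(71/8) = 355/4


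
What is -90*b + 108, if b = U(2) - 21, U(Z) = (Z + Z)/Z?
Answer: 1818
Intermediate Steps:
U(Z) = 2 (U(Z) = (2*Z)/Z = 2)
b = -19 (b = 2 - 21 = -19)
-90*b + 108 = -90*(-19) + 108 = 1710 + 108 = 1818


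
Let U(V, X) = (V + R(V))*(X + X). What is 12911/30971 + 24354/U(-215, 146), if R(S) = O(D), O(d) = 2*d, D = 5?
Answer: 226643/22608830 ≈ 0.010025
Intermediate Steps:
R(S) = 10 (R(S) = 2*5 = 10)
U(V, X) = 2*X*(10 + V) (U(V, X) = (V + 10)*(X + X) = (10 + V)*(2*X) = 2*X*(10 + V))
12911/30971 + 24354/U(-215, 146) = 12911/30971 + 24354/((2*146*(10 - 215))) = 12911*(1/30971) + 24354/((2*146*(-205))) = 12911/30971 + 24354/(-59860) = 12911/30971 + 24354*(-1/59860) = 12911/30971 - 297/730 = 226643/22608830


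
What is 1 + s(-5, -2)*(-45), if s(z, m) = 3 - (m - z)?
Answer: 1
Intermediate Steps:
s(z, m) = 3 + z - m (s(z, m) = 3 + (z - m) = 3 + z - m)
1 + s(-5, -2)*(-45) = 1 + (3 - 5 - 1*(-2))*(-45) = 1 + (3 - 5 + 2)*(-45) = 1 + 0*(-45) = 1 + 0 = 1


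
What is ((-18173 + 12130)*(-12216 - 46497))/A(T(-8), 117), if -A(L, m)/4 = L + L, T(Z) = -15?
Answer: 118267553/40 ≈ 2.9567e+6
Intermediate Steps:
A(L, m) = -8*L (A(L, m) = -4*(L + L) = -8*L)
((-18173 + 12130)*(-12216 - 46497))/A(T(-8), 117) = ((-18173 + 12130)*(-12216 - 46497))/((-8*(-15))) = -6043*(-58713)/120 = 354802659*(1/120) = 118267553/40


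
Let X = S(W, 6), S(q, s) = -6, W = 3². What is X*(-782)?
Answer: 4692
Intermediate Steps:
W = 9
X = -6
X*(-782) = -6*(-782) = 4692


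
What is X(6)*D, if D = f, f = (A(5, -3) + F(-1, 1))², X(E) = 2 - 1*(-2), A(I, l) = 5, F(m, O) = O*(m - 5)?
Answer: 4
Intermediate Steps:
F(m, O) = O*(-5 + m)
X(E) = 4 (X(E) = 2 + 2 = 4)
f = 1 (f = (5 + 1*(-5 - 1))² = (5 + 1*(-6))² = (5 - 6)² = (-1)² = 1)
D = 1
X(6)*D = 4*1 = 4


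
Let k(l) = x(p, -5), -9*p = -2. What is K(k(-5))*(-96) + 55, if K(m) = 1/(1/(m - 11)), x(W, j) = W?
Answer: 3269/3 ≈ 1089.7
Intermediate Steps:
p = 2/9 (p = -⅑*(-2) = 2/9 ≈ 0.22222)
k(l) = 2/9
K(m) = -11 + m (K(m) = 1/(1/(-11 + m)) = -11 + m)
K(k(-5))*(-96) + 55 = (-11 + 2/9)*(-96) + 55 = -97/9*(-96) + 55 = 3104/3 + 55 = 3269/3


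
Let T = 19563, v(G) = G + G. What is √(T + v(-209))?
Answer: √19145 ≈ 138.37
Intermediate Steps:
v(G) = 2*G
√(T + v(-209)) = √(19563 + 2*(-209)) = √(19563 - 418) = √19145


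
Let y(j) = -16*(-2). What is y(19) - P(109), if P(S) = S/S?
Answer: 31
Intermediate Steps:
P(S) = 1
y(j) = 32
y(19) - P(109) = 32 - 1*1 = 32 - 1 = 31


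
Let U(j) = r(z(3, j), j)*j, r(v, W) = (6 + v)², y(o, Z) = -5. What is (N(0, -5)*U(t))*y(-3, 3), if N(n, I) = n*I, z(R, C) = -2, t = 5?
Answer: 0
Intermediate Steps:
N(n, I) = I*n
U(j) = 16*j (U(j) = (6 - 2)²*j = 4²*j = 16*j)
(N(0, -5)*U(t))*y(-3, 3) = ((-5*0)*(16*5))*(-5) = (0*80)*(-5) = 0*(-5) = 0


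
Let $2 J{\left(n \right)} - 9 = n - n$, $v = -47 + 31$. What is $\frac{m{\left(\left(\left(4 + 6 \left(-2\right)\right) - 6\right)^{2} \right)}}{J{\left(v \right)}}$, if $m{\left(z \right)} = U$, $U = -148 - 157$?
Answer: $- \frac{610}{9} \approx -67.778$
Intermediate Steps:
$U = -305$
$m{\left(z \right)} = -305$
$v = -16$
$J{\left(n \right)} = \frac{9}{2}$ ($J{\left(n \right)} = \frac{9}{2} + \frac{n - n}{2} = \frac{9}{2} + \frac{1}{2} \cdot 0 = \frac{9}{2} + 0 = \frac{9}{2}$)
$\frac{m{\left(\left(\left(4 + 6 \left(-2\right)\right) - 6\right)^{2} \right)}}{J{\left(v \right)}} = - \frac{305}{\frac{9}{2}} = \left(-305\right) \frac{2}{9} = - \frac{610}{9}$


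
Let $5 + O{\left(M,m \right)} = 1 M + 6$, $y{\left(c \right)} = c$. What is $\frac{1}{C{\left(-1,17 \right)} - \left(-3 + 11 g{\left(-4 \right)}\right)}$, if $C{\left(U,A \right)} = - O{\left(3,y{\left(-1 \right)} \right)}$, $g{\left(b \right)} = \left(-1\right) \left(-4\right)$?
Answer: $- \frac{1}{45} \approx -0.022222$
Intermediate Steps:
$O{\left(M,m \right)} = 1 + M$ ($O{\left(M,m \right)} = -5 + \left(1 M + 6\right) = -5 + \left(M + 6\right) = -5 + \left(6 + M\right) = 1 + M$)
$g{\left(b \right)} = 4$
$C{\left(U,A \right)} = -4$ ($C{\left(U,A \right)} = - (1 + 3) = \left(-1\right) 4 = -4$)
$\frac{1}{C{\left(-1,17 \right)} - \left(-3 + 11 g{\left(-4 \right)}\right)} = \frac{1}{-4 + \left(3 - 44\right)} = \frac{1}{-4 - 41} = \frac{1}{-45} = - \frac{1}{45}$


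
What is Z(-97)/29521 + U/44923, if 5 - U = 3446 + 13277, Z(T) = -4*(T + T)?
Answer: -458671830/1326171883 ≈ -0.34586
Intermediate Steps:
Z(T) = -8*T
U = -16718 (U = 5 - (3446 + 13277) = 5 - 1*16723 = 5 - 16723 = -16718)
Z(-97)/29521 + U/44923 = -8*(-97)/29521 - 16718/44923 = 776*(1/29521) - 16718*1/44923 = 776/29521 - 16718/44923 = -458671830/1326171883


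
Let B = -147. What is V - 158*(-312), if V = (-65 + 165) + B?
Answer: 49249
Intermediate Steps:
V = -47 (V = (-65 + 165) - 147 = 100 - 147 = -47)
V - 158*(-312) = -47 - 158*(-312) = -47 + 49296 = 49249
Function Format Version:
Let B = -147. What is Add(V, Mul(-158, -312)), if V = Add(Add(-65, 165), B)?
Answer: 49249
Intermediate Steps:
V = -47 (V = Add(Add(-65, 165), -147) = Add(100, -147) = -47)
Add(V, Mul(-158, -312)) = Add(-47, Mul(-158, -312)) = Add(-47, 49296) = 49249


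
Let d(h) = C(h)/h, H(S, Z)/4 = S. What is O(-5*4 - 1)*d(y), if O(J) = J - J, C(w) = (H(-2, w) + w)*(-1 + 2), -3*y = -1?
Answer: 0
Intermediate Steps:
H(S, Z) = 4*S
y = ⅓ (y = -⅓*(-1) = ⅓ ≈ 0.33333)
C(w) = -8 + w (C(w) = (4*(-2) + w)*(-1 + 2) = (-8 + w)*1 = -8 + w)
O(J) = 0
d(h) = (-8 + h)/h
O(-5*4 - 1)*d(y) = 0*((-8 + ⅓)/(⅓)) = 0*(3*(-23/3)) = 0*(-23) = 0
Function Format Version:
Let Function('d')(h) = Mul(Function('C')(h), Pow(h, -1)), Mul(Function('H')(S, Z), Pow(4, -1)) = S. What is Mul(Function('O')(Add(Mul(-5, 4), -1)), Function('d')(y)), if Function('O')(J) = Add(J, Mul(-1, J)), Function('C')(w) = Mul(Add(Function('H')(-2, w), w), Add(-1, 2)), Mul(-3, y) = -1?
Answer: 0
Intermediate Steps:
Function('H')(S, Z) = Mul(4, S)
y = Rational(1, 3) (y = Mul(Rational(-1, 3), -1) = Rational(1, 3) ≈ 0.33333)
Function('C')(w) = Add(-8, w) (Function('C')(w) = Mul(Add(Mul(4, -2), w), Add(-1, 2)) = Mul(Add(-8, w), 1) = Add(-8, w))
Function('O')(J) = 0
Function('d')(h) = Mul(Pow(h, -1), Add(-8, h)) (Function('d')(h) = Mul(Add(-8, h), Pow(h, -1)) = Mul(Pow(h, -1), Add(-8, h)))
Mul(Function('O')(Add(Mul(-5, 4), -1)), Function('d')(y)) = Mul(0, Mul(Pow(Rational(1, 3), -1), Add(-8, Rational(1, 3)))) = Mul(0, Mul(3, Rational(-23, 3))) = Mul(0, -23) = 0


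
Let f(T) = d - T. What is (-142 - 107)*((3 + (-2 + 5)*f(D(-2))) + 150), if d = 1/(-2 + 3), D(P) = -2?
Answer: -40338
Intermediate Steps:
d = 1 (d = 1/1 = 1)
f(T) = 1 - T
(-142 - 107)*((3 + (-2 + 5)*f(D(-2))) + 150) = (-142 - 107)*((3 + (-2 + 5)*(1 - 1*(-2))) + 150) = -249*((3 + 3*(1 + 2)) + 150) = -249*((3 + 3*3) + 150) = -249*((3 + 9) + 150) = -249*(12 + 150) = -249*162 = -40338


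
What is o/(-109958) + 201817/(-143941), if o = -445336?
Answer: 2993622535/1130533177 ≈ 2.6480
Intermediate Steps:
o/(-109958) + 201817/(-143941) = -445336/(-109958) + 201817/(-143941) = -445336*(-1/109958) + 201817*(-1/143941) = 222668/54979 - 28831/20563 = 2993622535/1130533177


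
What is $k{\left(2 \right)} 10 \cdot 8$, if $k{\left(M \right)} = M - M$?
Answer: $0$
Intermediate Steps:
$k{\left(M \right)} = 0$
$k{\left(2 \right)} 10 \cdot 8 = 0 \cdot 10 \cdot 8 = 0 \cdot 8 = 0$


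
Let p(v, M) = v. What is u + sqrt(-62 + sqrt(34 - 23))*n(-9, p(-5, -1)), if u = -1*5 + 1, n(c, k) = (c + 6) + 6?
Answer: -4 + 3*I*sqrt(62 - sqrt(11)) ≈ -4.0 + 22.982*I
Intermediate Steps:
n(c, k) = 12 + c (n(c, k) = (6 + c) + 6 = 12 + c)
u = -4 (u = -5 + 1 = -4)
u + sqrt(-62 + sqrt(34 - 23))*n(-9, p(-5, -1)) = -4 + sqrt(-62 + sqrt(34 - 23))*(12 - 9) = -4 + sqrt(-62 + sqrt(11))*3 = -4 + 3*sqrt(-62 + sqrt(11))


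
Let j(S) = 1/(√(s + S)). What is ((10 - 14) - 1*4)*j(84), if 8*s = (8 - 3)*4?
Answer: -8*√346/173 ≈ -0.86017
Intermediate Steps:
s = 5/2 (s = ((8 - 3)*4)/8 = (5*4)/8 = (⅛)*20 = 5/2 ≈ 2.5000)
j(S) = (5/2 + S)^(-½) (j(S) = 1/(√(5/2 + S)) = (5/2 + S)^(-½))
((10 - 14) - 1*4)*j(84) = ((10 - 14) - 1*4)*(√2/√(5 + 2*84)) = (-4 - 4)*(√2/√(5 + 168)) = -8*√2/√173 = -8*√2*√173/173 = -8*√346/173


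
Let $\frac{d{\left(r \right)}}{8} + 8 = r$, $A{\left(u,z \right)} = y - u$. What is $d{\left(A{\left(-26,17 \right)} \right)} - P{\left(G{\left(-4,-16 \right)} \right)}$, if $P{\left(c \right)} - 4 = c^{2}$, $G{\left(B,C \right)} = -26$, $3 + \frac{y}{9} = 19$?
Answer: $616$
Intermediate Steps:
$y = 144$ ($y = -27 + 9 \cdot 19 = -27 + 171 = 144$)
$A{\left(u,z \right)} = 144 - u$
$d{\left(r \right)} = -64 + 8 r$
$P{\left(c \right)} = 4 + c^{2}$
$d{\left(A{\left(-26,17 \right)} \right)} - P{\left(G{\left(-4,-16 \right)} \right)} = \left(-64 + 8 \left(144 - -26\right)\right) - \left(4 + \left(-26\right)^{2}\right) = \left(-64 + 8 \left(144 + 26\right)\right) - \left(4 + 676\right) = \left(-64 + 8 \cdot 170\right) - 680 = \left(-64 + 1360\right) - 680 = 1296 - 680 = 616$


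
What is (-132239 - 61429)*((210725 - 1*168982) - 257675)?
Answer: 41819118576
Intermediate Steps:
(-132239 - 61429)*((210725 - 1*168982) - 257675) = -193668*((210725 - 168982) - 257675) = -193668*(41743 - 257675) = -193668*(-215932) = 41819118576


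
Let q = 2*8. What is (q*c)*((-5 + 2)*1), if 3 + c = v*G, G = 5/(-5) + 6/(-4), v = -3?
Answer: -216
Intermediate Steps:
G = -5/2 (G = 5*(-⅕) + 6*(-¼) = -1 - 3/2 = -5/2 ≈ -2.5000)
q = 16
c = 9/2 (c = -3 - 3*(-5/2) = -3 + 15/2 = 9/2 ≈ 4.5000)
(q*c)*((-5 + 2)*1) = (16*(9/2))*((-5 + 2)*1) = 72*(-3*1) = 72*(-3) = -216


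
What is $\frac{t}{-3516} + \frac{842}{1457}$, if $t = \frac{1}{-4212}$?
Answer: $\frac{12469509521}{21577284144} \approx 0.5779$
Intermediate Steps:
$t = - \frac{1}{4212} \approx -0.00023742$
$\frac{t}{-3516} + \frac{842}{1457} = - \frac{1}{4212 \left(-3516\right)} + \frac{842}{1457} = \left(- \frac{1}{4212}\right) \left(- \frac{1}{3516}\right) + 842 \cdot \frac{1}{1457} = \frac{1}{14809392} + \frac{842}{1457} = \frac{12469509521}{21577284144}$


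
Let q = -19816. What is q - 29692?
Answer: -49508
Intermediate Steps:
q - 29692 = -19816 - 29692 = -49508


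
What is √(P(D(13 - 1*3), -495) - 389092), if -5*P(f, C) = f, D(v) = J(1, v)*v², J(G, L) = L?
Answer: 2*I*√97323 ≈ 623.93*I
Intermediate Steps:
D(v) = v³ (D(v) = v*v² = v³)
P(f, C) = -f/5
√(P(D(13 - 1*3), -495) - 389092) = √(-(13 - 1*3)³/5 - 389092) = √(-(13 - 3)³/5 - 389092) = √(-⅕*10³ - 389092) = √(-⅕*1000 - 389092) = √(-200 - 389092) = √(-389292) = 2*I*√97323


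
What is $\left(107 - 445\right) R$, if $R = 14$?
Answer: $-4732$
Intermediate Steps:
$\left(107 - 445\right) R = \left(107 - 445\right) 14 = \left(-338\right) 14 = -4732$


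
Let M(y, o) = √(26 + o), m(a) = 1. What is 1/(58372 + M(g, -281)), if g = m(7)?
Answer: 58372/3407290639 - I*√255/3407290639 ≈ 1.7132e-5 - 4.6866e-9*I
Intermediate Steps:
g = 1
1/(58372 + M(g, -281)) = 1/(58372 + √(26 - 281)) = 1/(58372 + √(-255)) = 1/(58372 + I*√255)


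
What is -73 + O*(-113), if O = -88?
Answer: 9871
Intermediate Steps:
-73 + O*(-113) = -73 - 88*(-113) = -73 + 9944 = 9871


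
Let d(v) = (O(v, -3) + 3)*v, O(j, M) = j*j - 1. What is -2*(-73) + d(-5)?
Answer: 11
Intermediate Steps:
O(j, M) = -1 + j² (O(j, M) = j² - 1 = -1 + j²)
d(v) = v*(2 + v²) (d(v) = ((-1 + v²) + 3)*v = (2 + v²)*v = v*(2 + v²))
-2*(-73) + d(-5) = -2*(-73) - 5*(2 + (-5)²) = 146 - 5*(2 + 25) = 146 - 5*27 = 146 - 135 = 11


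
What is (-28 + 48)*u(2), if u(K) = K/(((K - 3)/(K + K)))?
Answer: -160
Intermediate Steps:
u(K) = 2*K**2/(-3 + K) (u(K) = K/(((-3 + K)/((2*K)))) = K/(((-3 + K)*(1/(2*K)))) = K/(((-3 + K)/(2*K))) = K*(2*K/(-3 + K)) = 2*K**2/(-3 + K))
(-28 + 48)*u(2) = (-28 + 48)*(2*2**2/(-3 + 2)) = 20*(2*4/(-1)) = 20*(2*4*(-1)) = 20*(-8) = -160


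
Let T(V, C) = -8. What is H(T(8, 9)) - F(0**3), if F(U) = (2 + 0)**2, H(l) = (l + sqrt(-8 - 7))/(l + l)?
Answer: -7/2 - I*sqrt(15)/16 ≈ -3.5 - 0.24206*I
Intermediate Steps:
H(l) = (l + I*sqrt(15))/(2*l) (H(l) = (l + sqrt(-15))/((2*l)) = (l + I*sqrt(15))*(1/(2*l)) = (l + I*sqrt(15))/(2*l))
F(U) = 4 (F(U) = 2**2 = 4)
H(T(8, 9)) - F(0**3) = (1/2)*(-8 + I*sqrt(15))/(-8) - 1*4 = (1/2)*(-1/8)*(-8 + I*sqrt(15)) - 4 = (1/2 - I*sqrt(15)/16) - 4 = -7/2 - I*sqrt(15)/16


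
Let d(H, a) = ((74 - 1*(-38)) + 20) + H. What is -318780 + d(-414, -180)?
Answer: -319062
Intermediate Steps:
d(H, a) = 132 + H (d(H, a) = ((74 + 38) + 20) + H = (112 + 20) + H = 132 + H)
-318780 + d(-414, -180) = -318780 + (132 - 414) = -318780 - 282 = -319062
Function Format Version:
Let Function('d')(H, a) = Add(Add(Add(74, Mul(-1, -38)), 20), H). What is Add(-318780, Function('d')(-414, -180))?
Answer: -319062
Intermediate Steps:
Function('d')(H, a) = Add(132, H) (Function('d')(H, a) = Add(Add(Add(74, 38), 20), H) = Add(Add(112, 20), H) = Add(132, H))
Add(-318780, Function('d')(-414, -180)) = Add(-318780, Add(132, -414)) = Add(-318780, -282) = -319062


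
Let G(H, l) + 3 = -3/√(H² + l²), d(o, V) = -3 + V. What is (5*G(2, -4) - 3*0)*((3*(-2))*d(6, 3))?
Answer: 0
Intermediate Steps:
G(H, l) = -3 - 3/√(H² + l²)
(5*G(2, -4) - 3*0)*((3*(-2))*d(6, 3)) = (5*(-3 - 3/√(2² + (-4)²)) - 3*0)*((3*(-2))*(-3 + 3)) = (5*(-3 - 3/√(4 + 16)) + 0)*(-6*0) = (5*(-3 - 3*√5/10) + 0)*0 = ((-15 - 3*√5/2) + 0)*0 = (-15 - 3*√5/2)*0 = 0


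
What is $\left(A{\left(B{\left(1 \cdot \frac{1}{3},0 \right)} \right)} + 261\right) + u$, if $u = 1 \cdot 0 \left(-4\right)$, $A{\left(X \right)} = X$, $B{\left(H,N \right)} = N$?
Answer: $261$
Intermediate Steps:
$u = 0$ ($u = 0 \left(-4\right) = 0$)
$\left(A{\left(B{\left(1 \cdot \frac{1}{3},0 \right)} \right)} + 261\right) + u = \left(0 + 261\right) + 0 = 261 + 0 = 261$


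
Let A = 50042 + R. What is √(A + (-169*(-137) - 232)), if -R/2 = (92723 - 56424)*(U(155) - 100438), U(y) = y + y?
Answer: √7269165507 ≈ 85259.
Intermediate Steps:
U(y) = 2*y
R = 7269092544 (R = -2*(92723 - 56424)*(2*155 - 100438) = -72598*(310 - 100438) = -72598*(-100128) = -2*(-3634546272) = 7269092544)
A = 7269142586 (A = 50042 + 7269092544 = 7269142586)
√(A + (-169*(-137) - 232)) = √(7269142586 + (-169*(-137) - 232)) = √(7269142586 + (23153 - 232)) = √(7269142586 + 22921) = √7269165507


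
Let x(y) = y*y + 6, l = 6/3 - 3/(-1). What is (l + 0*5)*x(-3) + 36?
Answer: 111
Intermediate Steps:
l = 5 (l = 6*(1/3) - 3*(-1) = 2 + 3 = 5)
x(y) = 6 + y**2 (x(y) = y**2 + 6 = 6 + y**2)
(l + 0*5)*x(-3) + 36 = (5 + 0*5)*(6 + (-3)**2) + 36 = (5 + 0)*(6 + 9) + 36 = 5*15 + 36 = 75 + 36 = 111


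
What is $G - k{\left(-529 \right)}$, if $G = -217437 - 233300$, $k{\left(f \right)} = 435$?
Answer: $-451172$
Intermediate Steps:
$G = -450737$ ($G = -217437 - 233300 = -450737$)
$G - k{\left(-529 \right)} = -450737 - 435 = -451172$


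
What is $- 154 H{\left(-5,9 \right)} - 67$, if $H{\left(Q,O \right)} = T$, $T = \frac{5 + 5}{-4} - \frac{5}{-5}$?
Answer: $164$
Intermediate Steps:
$T = - \frac{3}{2}$ ($T = 10 \left(- \frac{1}{4}\right) - -1 = - \frac{5}{2} + 1 = - \frac{3}{2} \approx -1.5$)
$H{\left(Q,O \right)} = - \frac{3}{2}$
$- 154 H{\left(-5,9 \right)} - 67 = \left(-154\right) \left(- \frac{3}{2}\right) - 67 = 231 - 67 = 164$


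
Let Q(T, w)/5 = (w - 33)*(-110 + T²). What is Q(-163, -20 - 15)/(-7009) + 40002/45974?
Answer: 206932618229/161115883 ≈ 1284.4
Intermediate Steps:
Q(T, w) = 5*(-110 + T²)*(-33 + w) (Q(T, w) = 5*((w - 33)*(-110 + T²)) = 5*((-33 + w)*(-110 + T²)) = 5*((-110 + T²)*(-33 + w)) = 5*(-110 + T²)*(-33 + w))
Q(-163, -20 - 15)/(-7009) + 40002/45974 = (18150 - 550*(-20 - 15) - 165*(-163)² + 5*(-20 - 15)*(-163)²)/(-7009) + 40002/45974 = (18150 - 550*(-35) - 165*26569 + 5*(-35)*26569)*(-1/7009) + 40002*(1/45974) = (18150 + 19250 - 4383885 - 4649575)*(-1/7009) + 20001/22987 = -8996060*(-1/7009) + 20001/22987 = 8996060/7009 + 20001/22987 = 206932618229/161115883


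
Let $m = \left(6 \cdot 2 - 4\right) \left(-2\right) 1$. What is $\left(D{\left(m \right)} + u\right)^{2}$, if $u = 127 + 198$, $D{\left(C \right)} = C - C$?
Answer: $105625$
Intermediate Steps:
$m = -16$ ($m = \left(12 - 4\right) \left(-2\right) 1 = 8 \left(-2\right) 1 = \left(-16\right) 1 = -16$)
$D{\left(C \right)} = 0$
$u = 325$
$\left(D{\left(m \right)} + u\right)^{2} = \left(0 + 325\right)^{2} = 325^{2} = 105625$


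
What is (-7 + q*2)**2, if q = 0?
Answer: 49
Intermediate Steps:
(-7 + q*2)**2 = (-7 + 0*2)**2 = (-7 + 0)**2 = (-7)**2 = 49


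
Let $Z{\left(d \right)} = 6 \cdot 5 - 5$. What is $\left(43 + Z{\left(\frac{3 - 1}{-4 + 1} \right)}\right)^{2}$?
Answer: $4624$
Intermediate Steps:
$Z{\left(d \right)} = 25$ ($Z{\left(d \right)} = 30 - 5 = 25$)
$\left(43 + Z{\left(\frac{3 - 1}{-4 + 1} \right)}\right)^{2} = \left(43 + 25\right)^{2} = 68^{2} = 4624$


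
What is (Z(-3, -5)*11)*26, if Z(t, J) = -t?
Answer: 858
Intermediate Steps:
(Z(-3, -5)*11)*26 = (-1*(-3)*11)*26 = (3*11)*26 = 33*26 = 858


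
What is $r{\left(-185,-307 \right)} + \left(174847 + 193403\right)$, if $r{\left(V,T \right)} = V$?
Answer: $368065$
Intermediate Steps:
$r{\left(-185,-307 \right)} + \left(174847 + 193403\right) = -185 + \left(174847 + 193403\right) = -185 + 368250 = 368065$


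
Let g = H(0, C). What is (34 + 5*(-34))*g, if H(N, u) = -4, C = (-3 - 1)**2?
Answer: 544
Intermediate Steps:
C = 16 (C = (-4)**2 = 16)
g = -4
(34 + 5*(-34))*g = (34 + 5*(-34))*(-4) = (34 - 170)*(-4) = -136*(-4) = 544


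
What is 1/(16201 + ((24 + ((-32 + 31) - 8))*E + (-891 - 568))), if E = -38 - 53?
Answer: 1/13377 ≈ 7.4755e-5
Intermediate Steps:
E = -91
1/(16201 + ((24 + ((-32 + 31) - 8))*E + (-891 - 568))) = 1/(16201 + ((24 + ((-32 + 31) - 8))*(-91) + (-891 - 568))) = 1/(16201 + ((24 + (-1 - 8))*(-91) - 1459)) = 1/(16201 + ((24 - 9)*(-91) - 1459)) = 1/(16201 + (15*(-91) - 1459)) = 1/(16201 + (-1365 - 1459)) = 1/(16201 - 2824) = 1/13377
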